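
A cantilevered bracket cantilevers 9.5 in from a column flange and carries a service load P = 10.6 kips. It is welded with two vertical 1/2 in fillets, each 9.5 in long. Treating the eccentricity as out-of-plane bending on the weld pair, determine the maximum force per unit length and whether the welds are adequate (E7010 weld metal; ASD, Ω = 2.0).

f_max ≈ 3.39 kip/in; adequate

E70XX → F_EXX = 70 ksi.
L_w = 2 × 9.5 = 19 in; section modulus (unit throat) S = 2 × L²/6 = 30.08 in².
Direct shear f_v = P/L_w = 10.6/19 = 0.5579 kip/in.
Moment M = P × e = 10.6 × 9.5 = 100.7 kip·in; bending f_b = M/S = 3.347 kip/in.
f_max = √(f_v² + f_b²) = √(0.5579² + 3.347²) = 3.394 kip/in.
r_n/Ω = (1/2.0) × 0.6 × 70 × (0.707 × 0.5) = 7.423 kip/in → adequate.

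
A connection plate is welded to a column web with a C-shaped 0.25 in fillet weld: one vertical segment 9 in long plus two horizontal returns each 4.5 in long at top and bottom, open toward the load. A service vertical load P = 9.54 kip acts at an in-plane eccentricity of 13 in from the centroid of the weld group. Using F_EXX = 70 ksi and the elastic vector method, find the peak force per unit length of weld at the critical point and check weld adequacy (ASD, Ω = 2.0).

f_max ≈ 2.83 kip/in; adequate

Total weld length L_w = 18 in. Treat welds as unit-width lines.
Centroid: x̄ = 2×4.5×2.25 / 18 = 1.125 in from the vertical weld.
Polar moment about centroid: J = I_x + I_y = [9³/12 + 2×4.5×4.5²] + [9×1.125² + 2(4.5³/12 + 4.5×1.125²)] = 281 in³.
Direct shear f_v = P/L_w = 9.54 / 18 = 0.53 kip/in (vertical).
Torsion M = P·e = 9.54 × 13 = 124.02 kip·in.
Critical point at (x, y) = (3.375, 4.5) from centroid. f_tx = M·y/J = 1.986 kip/in; f_ty = M·x/J = 1.49 kip/in.
Resultant f_max = √[f_tx² + (f_v + f_ty)²] = √[1.986² + (0.53 + 1.49)²] = 2.833 kip/in.
Capacity per unit length: r_n/Ω = (1/2.0) × 0.6 × 70 × (0.707 × 0.25) = 3.712 kip/in.
2.833 ≤ 3.712 → adequate.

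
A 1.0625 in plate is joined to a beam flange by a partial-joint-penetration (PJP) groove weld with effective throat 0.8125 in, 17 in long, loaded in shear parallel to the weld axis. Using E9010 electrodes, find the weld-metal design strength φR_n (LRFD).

φR_n ≈ 559 kips

E90XX → F_EXX = 90 ksi.
Effective throat (given) t_e = 0.8125 in.
A_we = 0.8125 × 17 = 13.81 in².
F_nw = 0.6 F_EXX = 54 ksi.
φR_n = 0.75 × 54 × 13.81 = 559.4 kips.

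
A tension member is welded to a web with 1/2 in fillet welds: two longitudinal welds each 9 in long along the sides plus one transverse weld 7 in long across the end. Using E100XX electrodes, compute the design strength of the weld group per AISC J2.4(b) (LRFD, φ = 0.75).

E100XX → F_EXX = 100 ksi.
t_e = 0.707 × 0.5 = 0.3535 in.
R_nwl = 0.6 × 100 × 0.3535 × 18 = 381.8 kips (longitudinal, 2 welds).
R_nwt = 0.6 × 100 × 0.3535 × 7 = 148.5 kips (transverse, base value).
(i) R_nwl + R_nwt = 530.2 kips; (ii) 0.85 R_nwl + 1.5 R_nwt = 547.2 kips.
R_n = max = 547.2 kips [governs: (ii)]; φR_n = 410.4 kips.

φR_n ≈ 410 kips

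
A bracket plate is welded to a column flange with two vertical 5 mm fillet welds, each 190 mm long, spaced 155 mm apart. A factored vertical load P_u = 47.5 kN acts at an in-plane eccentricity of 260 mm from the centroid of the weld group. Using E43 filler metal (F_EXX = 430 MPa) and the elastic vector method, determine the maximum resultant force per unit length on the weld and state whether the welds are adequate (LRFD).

f_max ≈ 530 N/mm; adequate

Total weld length L_w = 380 mm. Treat welds as unit-width lines.
Polar moment about centroid: J = 2[d³/12 + d(b/2)²] = 2[190³/12 + 190×77.5²] = 3426000 mm³.
Direct shear f_v = P/L_w = 47.5×10³ / 380 = 125 N/mm (vertical).
Torsion M = P·e = 47.5×10³ × 260 = 12350000 N·mm.
Critical point at (x, y) = (77.5, 95) from centroid. f_tx = M·y/J = 342.5 N/mm; f_ty = M·x/J = 279.4 N/mm.
Resultant f_max = √[f_tx² + (f_v + f_ty)²] = √[342.5² + (125 + 279.4)²] = 530 N/mm.
Capacity per unit length: φr_n = 0.75 × 0.6 × 430 × (0.707 × 5) = 684 N/mm.
530 ≤ 684 → adequate.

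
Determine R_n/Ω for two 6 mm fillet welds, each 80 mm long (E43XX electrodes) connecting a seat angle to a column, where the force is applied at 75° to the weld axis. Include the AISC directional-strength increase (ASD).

R_n/Ω ≈ 129 kN

E43XX → F_EXX = 430 MPa.
t_e = 0.707 × 6 = 4.242 mm; A_we = 4.242 × 160 = 678.7 mm².
Directional factor: 1.0 + 0.5 sin^1.5(75°) = 1.475.
F_nw = 0.6 × 430 × 1.475 = 380.5 MPa.
R_n/Ω = (380.5 × 678.7) / 2.0 × 10⁻³ = 129.1 kN.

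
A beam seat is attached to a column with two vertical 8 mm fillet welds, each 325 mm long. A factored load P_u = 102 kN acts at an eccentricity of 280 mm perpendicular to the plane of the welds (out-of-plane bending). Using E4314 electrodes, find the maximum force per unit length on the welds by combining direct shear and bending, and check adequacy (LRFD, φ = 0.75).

E43XX → F_EXX = 430 MPa.
L_w = 2 × 325 = 650 mm; section modulus (unit throat) S = 2 × L²/6 = 35210 mm².
Direct shear f_v = P/L_w = 102×10³/650 = 156.9 N/mm.
Moment M = P × e = 102×10³ × 280 = 28560000 N·mm; bending f_b = M/S = 811.2 N/mm.
f_max = √(f_v² + f_b²) = √(156.9² + 811.2²) = 826.2 N/mm.
φr_n = 0.75 × 0.6 × 430 × (0.707 × 8) = 1094 N/mm → adequate.

f_max ≈ 826 N/mm; adequate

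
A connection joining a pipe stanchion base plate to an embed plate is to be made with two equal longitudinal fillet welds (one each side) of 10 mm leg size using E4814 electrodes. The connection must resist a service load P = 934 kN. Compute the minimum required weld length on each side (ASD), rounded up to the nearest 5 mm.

L = 460 mm on each side

E48XX → F_EXX = 480 MPa.
Throat t_e = 0.707 × 10 = 7.07 mm.
r_n/Ω = (0.6 × 480 × 7.07) / 2.0 = 1018 N/mm = 1.018 kN/mm.
L_req = P / (r_n/Ω) = 934 / 1.018 = 917.4 mm total.
Per side: 917.4 / 2 = 458.7 mm.
Round up → use L = 460 mm on each side.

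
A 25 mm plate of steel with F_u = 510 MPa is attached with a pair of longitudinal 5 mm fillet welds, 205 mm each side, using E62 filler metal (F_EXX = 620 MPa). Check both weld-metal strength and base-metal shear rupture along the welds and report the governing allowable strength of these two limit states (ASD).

t_e = 0.707 × 5 = 3.535 mm; L = 410 mm.
Weld metal: R_n/Ω = (1/2.0) × 0.6 × 620 × 3.535 × 410 × 10⁻³ = 269.6 kN.
Base metal (shear rupture): R_n/Ω = (1/2.0) × 0.6 × 510 × 25 × 410 × 10⁻³ = 1568 kN.
Governing: weld metal.

R_n/Ω ≈ 270 kN (weld metal governs)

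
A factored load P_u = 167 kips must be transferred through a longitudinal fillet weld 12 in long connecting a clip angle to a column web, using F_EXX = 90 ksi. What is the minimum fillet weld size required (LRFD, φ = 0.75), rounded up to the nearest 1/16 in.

Total weld length L = 12 in.
Required throat t_e = P_u / (φ × 0.6 F_EXX × L) = 167 / (0.75 × 0.6 × 90 × 12) = 0.3436 in.
Required leg w = t_e / 0.707 = 0.486 in → use 1/2 in.

w = 1/2 in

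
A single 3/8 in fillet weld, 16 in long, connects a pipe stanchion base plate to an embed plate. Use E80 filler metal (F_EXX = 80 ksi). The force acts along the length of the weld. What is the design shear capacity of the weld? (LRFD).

Effective throat t_e = 0.707 × 0.375 = 0.2651 in.
Total length L = 16 in; A_we = 0.2651 × 16 = 4.242 in².
F_nw = 0.6 F_EXX = 0.6 × 80 = 48 ksi.
φR_n = 0.75 × 48 × 4.242 = 152.7 kips.

φR_n ≈ 153 kips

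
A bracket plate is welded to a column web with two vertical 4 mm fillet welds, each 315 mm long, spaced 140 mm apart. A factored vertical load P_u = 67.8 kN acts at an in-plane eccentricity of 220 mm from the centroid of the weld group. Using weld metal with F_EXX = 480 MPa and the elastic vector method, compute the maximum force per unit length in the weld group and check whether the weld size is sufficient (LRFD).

Total weld length L_w = 630 mm. Treat welds as unit-width lines.
Polar moment about centroid: J = 2[d³/12 + d(b/2)²] = 2[315³/12 + 315×70²] = 8296000 mm³.
Direct shear f_v = P/L_w = 67.8×10³ / 630 = 107.6 N/mm (vertical).
Torsion M = P·e = 67.8×10³ × 220 = 14916000 N·mm.
Critical point at (x, y) = (70, 157.5) from centroid. f_tx = M·y/J = 283.2 N/mm; f_ty = M·x/J = 125.9 N/mm.
Resultant f_max = √[f_tx² + (f_v + f_ty)²] = √[283.2² + (107.6 + 125.9)²] = 367 N/mm.
Capacity per unit length: φr_n = 0.75 × 0.6 × 480 × (0.707 × 4) = 610.8 N/mm.
367 ≤ 610.8 → adequate.

f_max ≈ 367 N/mm; adequate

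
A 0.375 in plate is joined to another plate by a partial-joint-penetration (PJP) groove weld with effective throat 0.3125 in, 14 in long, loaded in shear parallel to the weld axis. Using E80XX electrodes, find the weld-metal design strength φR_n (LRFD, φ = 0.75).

E80XX → F_EXX = 80 ksi.
Effective throat (given) t_e = 0.3125 in.
A_we = 0.3125 × 14 = 4.375 in².
F_nw = 0.6 F_EXX = 48 ksi.
φR_n = 0.75 × 48 × 4.375 = 157.5 kip.

φR_n ≈ 158 kip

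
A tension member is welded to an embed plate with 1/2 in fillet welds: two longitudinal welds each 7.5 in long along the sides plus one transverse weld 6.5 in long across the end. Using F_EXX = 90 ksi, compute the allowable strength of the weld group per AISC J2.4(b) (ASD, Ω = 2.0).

t_e = 0.707 × 0.5 = 0.3535 in.
R_nwl = 0.6 × 90 × 0.3535 × 15 = 286.3 kip (longitudinal, 2 welds).
R_nwt = 0.6 × 90 × 0.3535 × 6.5 = 124.1 kip (transverse, base value).
(i) R_nwl + R_nwt = 410.4 kip; (ii) 0.85 R_nwl + 1.5 R_nwt = 429.5 kip.
R_n = max = 429.5 kip [governs: (ii)]; R_n/Ω = 214.8 kip.

R_n/Ω ≈ 215 kip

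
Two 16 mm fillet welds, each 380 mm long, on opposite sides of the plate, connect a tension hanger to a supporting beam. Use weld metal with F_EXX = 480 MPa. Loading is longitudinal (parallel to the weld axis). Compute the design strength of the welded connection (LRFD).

φR_n ≈ 1860 kN

Effective throat t_e = 0.707 × 16 = 11.31 mm.
Total length L = 760 mm; A_we = 11.31 × 760 = 8597 mm².
F_nw = 0.6 F_EXX = 0.6 × 480 = 288 MPa.
φR_n = 0.75 × 288 × 8597 × 10⁻³ = 1857 kN.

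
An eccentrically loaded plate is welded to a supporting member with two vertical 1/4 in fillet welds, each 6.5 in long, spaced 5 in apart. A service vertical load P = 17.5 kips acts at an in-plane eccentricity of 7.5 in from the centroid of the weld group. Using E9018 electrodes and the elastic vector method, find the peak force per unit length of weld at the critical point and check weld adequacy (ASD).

f_max ≈ 5.17 kip/in; NOT adequate

E90XX → F_EXX = 90 ksi.
Total weld length L_w = 13 in. Treat welds as unit-width lines.
Polar moment about centroid: J = 2[d³/12 + d(b/2)²] = 2[6.5³/12 + 6.5×2.5²] = 127 in³.
Direct shear f_v = P/L_w = 17.5 / 13 = 1.346 kip/in (vertical).
Torsion M = P·e = 17.5 × 7.5 = 131.25 kip·in.
Critical point at (x, y) = (2.5, 3.25) from centroid. f_tx = M·y/J = 3.358 kip/in; f_ty = M·x/J = 2.583 kip/in.
Resultant f_max = √[f_tx² + (f_v + f_ty)²] = √[3.358² + (1.346 + 2.583)²] = 5.169 kip/in.
Capacity per unit length: r_n/Ω = (1/2.0) × 0.6 × 90 × (0.707 × 0.25) = 4.772 kip/in.
5.169 > 4.772 → NOT adequate.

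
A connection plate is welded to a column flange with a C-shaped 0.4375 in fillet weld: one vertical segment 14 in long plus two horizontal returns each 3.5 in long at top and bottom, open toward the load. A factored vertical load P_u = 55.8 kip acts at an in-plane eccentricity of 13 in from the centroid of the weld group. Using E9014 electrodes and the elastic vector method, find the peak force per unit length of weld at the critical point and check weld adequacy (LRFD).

f_max ≈ 10.6 kip/in; adequate

E90XX → F_EXX = 90 ksi.
Total weld length L_w = 21 in. Treat welds as unit-width lines.
Centroid: x̄ = 2×3.5×1.75 / 21 = 0.5833 in from the vertical weld.
Polar moment about centroid: J = I_x + I_y = [14³/12 + 2×3.5×7²] + [14×0.5833² + 2(3.5³/12 + 3.5×1.167²)] = 593.1 in³.
Direct shear f_v = P/L_w = 55.8 / 21 = 2.657 kip/in (vertical).
Torsion M = P·e = 55.8 × 13 = 725.4 kip·in.
Critical point at (x, y) = (2.917, 7) from centroid. f_tx = M·y/J = 8.561 kip/in; f_ty = M·x/J = 3.567 kip/in.
Resultant f_max = √[f_tx² + (f_v + f_ty)²] = √[8.561² + (2.657 + 3.567)²] = 10.58 kip/in.
Capacity per unit length: φr_n = 0.75 × 0.6 × 90 × (0.707 × 0.4375) = 12.53 kip/in.
10.58 ≤ 12.53 → adequate.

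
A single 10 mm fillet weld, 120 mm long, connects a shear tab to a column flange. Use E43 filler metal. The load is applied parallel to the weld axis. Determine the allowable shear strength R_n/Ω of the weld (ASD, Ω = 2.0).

E43XX → F_EXX = 430 MPa.
Effective throat t_e = 0.707 × 10 = 7.07 mm.
Total length L = 120 mm; A_we = 7.07 × 120 = 848.4 mm².
F_nw = 0.6 F_EXX = 0.6 × 430 = 258 MPa.
R_n = 258 × 848.4 × 10⁻³ = 218.9 kN; R_n/Ω = 218.9/2.0 = 109.4 kN.

R_n/Ω ≈ 109 kN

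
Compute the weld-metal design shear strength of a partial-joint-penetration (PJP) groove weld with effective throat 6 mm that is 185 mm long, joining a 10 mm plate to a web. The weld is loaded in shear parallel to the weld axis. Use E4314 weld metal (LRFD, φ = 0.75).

E43XX → F_EXX = 430 MPa.
Effective throat (given) t_e = 6 mm.
A_we = 6 × 185 = 1110 mm².
F_nw = 0.6 F_EXX = 258 MPa.
φR_n = 0.75 × 258 × 1110 × 10⁻³ = 214.8 kN.

φR_n ≈ 215 kN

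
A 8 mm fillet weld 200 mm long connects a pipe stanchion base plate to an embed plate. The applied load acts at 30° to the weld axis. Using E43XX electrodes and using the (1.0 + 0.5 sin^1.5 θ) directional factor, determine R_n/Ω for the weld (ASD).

E43XX → F_EXX = 430 MPa.
t_e = 0.707 × 8 = 5.656 mm; A_we = 5.656 × 200 = 1131 mm².
Directional factor: 1.0 + 0.5 sin^1.5(30°) = 1.177.
F_nw = 0.6 × 430 × 1.177 = 303.6 MPa.
R_n/Ω = (303.6 × 1131) / 2.0 × 10⁻³ = 171.7 kN.

R_n/Ω ≈ 172 kN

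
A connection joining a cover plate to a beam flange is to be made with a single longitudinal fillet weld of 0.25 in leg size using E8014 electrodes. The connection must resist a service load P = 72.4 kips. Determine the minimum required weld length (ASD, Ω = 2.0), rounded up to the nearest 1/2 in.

L = 17.5 in

E80XX → F_EXX = 80 ksi.
Throat t_e = 0.707 × 0.25 = 0.1767 in.
r_n/Ω = (0.6 × 80 × 0.1767) / 2.0 = 4.242 kip/in.
L_req = P / (r_n/Ω) = 72.4 / 4.242 = 17.07 in total.
Round up → use L = 17.5 in.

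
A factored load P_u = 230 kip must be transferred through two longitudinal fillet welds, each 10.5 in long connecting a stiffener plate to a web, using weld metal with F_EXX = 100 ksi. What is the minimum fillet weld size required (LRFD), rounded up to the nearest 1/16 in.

w = 3/8 in

Total weld length L = 21 in.
Required throat t_e = P_u / (φ × 0.6 F_EXX × L) = 230 / (0.75 × 0.6 × 100 × 21) = 0.2434 in.
Required leg w = t_e / 0.707 = 0.3443 in → use 3/8 in.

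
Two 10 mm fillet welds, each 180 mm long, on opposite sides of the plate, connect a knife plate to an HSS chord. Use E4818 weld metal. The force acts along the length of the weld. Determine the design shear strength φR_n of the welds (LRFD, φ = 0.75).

φR_n ≈ 550 kN

E48XX → F_EXX = 480 MPa.
Effective throat t_e = 0.707 × 10 = 7.07 mm.
Total length L = 360 mm; A_we = 7.07 × 360 = 2545 mm².
F_nw = 0.6 F_EXX = 0.6 × 480 = 288 MPa.
φR_n = 0.75 × 288 × 2545 × 10⁻³ = 549.8 kN.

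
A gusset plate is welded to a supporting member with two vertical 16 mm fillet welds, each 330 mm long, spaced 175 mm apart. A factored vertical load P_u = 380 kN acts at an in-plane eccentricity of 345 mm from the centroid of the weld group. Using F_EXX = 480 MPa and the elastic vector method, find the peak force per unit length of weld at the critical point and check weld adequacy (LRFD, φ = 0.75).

f_max ≈ 2540 N/mm; NOT adequate

Total weld length L_w = 660 mm. Treat welds as unit-width lines.
Polar moment about centroid: J = 2[d³/12 + d(b/2)²] = 2[330³/12 + 330×87.5²] = 11040000 mm³.
Direct shear f_v = P/L_w = 380×10³ / 660 = 575.8 N/mm (vertical).
Torsion M = P·e = 380×10³ × 345 = 131100000 N·mm.
Critical point at (x, y) = (87.5, 165) from centroid. f_tx = M·y/J = 1959 N/mm; f_ty = M·x/J = 1039 N/mm.
Resultant f_max = √[f_tx² + (f_v + f_ty)²] = √[1959² + (575.8 + 1039)²] = 2539 N/mm.
Capacity per unit length: φr_n = 0.75 × 0.6 × 480 × (0.707 × 16) = 2443 N/mm.
2539 > 2443 → NOT adequate.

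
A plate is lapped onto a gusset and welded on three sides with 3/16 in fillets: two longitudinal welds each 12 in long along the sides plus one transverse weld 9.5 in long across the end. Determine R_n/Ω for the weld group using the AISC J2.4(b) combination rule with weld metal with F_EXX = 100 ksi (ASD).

R_n/Ω ≈ 138 kips

t_e = 0.707 × 0.1875 = 0.1326 in.
R_nwl = 0.6 × 100 × 0.1326 × 24 = 190.9 kips (longitudinal, 2 welds).
R_nwt = 0.6 × 100 × 0.1326 × 9.5 = 75.56 kips (transverse, base value).
(i) R_nwl + R_nwt = 266.5 kips; (ii) 0.85 R_nwl + 1.5 R_nwt = 275.6 kips.
R_n = max = 275.6 kips [governs: (ii)]; R_n/Ω = 137.8 kips.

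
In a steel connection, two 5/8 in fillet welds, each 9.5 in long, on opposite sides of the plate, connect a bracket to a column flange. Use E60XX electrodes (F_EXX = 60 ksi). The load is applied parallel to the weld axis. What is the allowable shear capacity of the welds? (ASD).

R_n/Ω ≈ 151 kip

Effective throat t_e = 0.707 × 0.625 = 0.4419 in.
Total length L = 19 in; A_we = 0.4419 × 19 = 8.396 in².
F_nw = 0.6 F_EXX = 0.6 × 60 = 36 ksi.
R_n = 36 × 8.396 = 302.2 kip; R_n/Ω = 302.2/2.0 = 151.1 kip.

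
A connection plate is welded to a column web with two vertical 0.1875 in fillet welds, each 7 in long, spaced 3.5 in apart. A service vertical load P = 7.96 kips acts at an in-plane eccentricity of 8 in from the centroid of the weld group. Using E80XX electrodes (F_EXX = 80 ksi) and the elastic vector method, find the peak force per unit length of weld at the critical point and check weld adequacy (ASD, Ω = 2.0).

f_max ≈ 2.79 kip/in; adequate

Total weld length L_w = 14 in. Treat welds as unit-width lines.
Polar moment about centroid: J = 2[d³/12 + d(b/2)²] = 2[7³/12 + 7×1.75²] = 100 in³.
Direct shear f_v = P/L_w = 7.96 / 14 = 0.5686 kip/in (vertical).
Torsion M = P·e = 7.96 × 8 = 63.68 kip·in.
Critical point at (x, y) = (1.75, 3.5) from centroid. f_tx = M·y/J = 2.228 kip/in; f_ty = M·x/J = 1.114 kip/in.
Resultant f_max = √[f_tx² + (f_v + f_ty)²] = √[2.228² + (0.5686 + 1.114)²] = 2.792 kip/in.
Capacity per unit length: r_n/Ω = (1/2.0) × 0.6 × 80 × (0.707 × 0.1875) = 3.181 kip/in.
2.792 ≤ 3.181 → adequate.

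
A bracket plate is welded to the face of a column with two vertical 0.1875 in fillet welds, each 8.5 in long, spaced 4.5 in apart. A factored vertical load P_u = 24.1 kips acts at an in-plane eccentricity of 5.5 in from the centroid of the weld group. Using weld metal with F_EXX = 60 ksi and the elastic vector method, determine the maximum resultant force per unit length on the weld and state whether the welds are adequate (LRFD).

Total weld length L_w = 17 in. Treat welds as unit-width lines.
Polar moment about centroid: J = 2[d³/12 + d(b/2)²] = 2[8.5³/12 + 8.5×2.25²] = 188.4 in³.
Direct shear f_v = P/L_w = 24.1 / 17 = 1.418 kip/in (vertical).
Torsion M = P·e = 24.1 × 5.5 = 132.55 kip·in.
Critical point at (x, y) = (2.25, 4.25) from centroid. f_tx = M·y/J = 2.99 kip/in; f_ty = M·x/J = 1.583 kip/in.
Resultant f_max = √[f_tx² + (f_v + f_ty)²] = √[2.99² + (1.418 + 1.583)²] = 4.236 kip/in.
Capacity per unit length: φr_n = 0.75 × 0.6 × 60 × (0.707 × 0.1875) = 3.579 kip/in.
4.236 > 3.579 → NOT adequate.

f_max ≈ 4.24 kip/in; NOT adequate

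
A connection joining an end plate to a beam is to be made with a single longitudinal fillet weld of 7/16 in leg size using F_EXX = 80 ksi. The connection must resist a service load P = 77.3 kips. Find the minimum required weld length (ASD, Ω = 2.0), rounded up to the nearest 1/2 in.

L = 10.5 in

Throat t_e = 0.707 × 0.4375 = 0.3093 in.
r_n/Ω = (0.6 × 80 × 0.3093) / 2.0 = 7.423 kip/in.
L_req = P / (r_n/Ω) = 77.3 / 7.423 = 10.41 in total.
Round up → use L = 10.5 in.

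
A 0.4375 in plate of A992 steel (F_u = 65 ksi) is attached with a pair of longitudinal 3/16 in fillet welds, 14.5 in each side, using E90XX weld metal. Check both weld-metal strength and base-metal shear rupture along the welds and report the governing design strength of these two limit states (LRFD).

E90XX → F_EXX = 90 ksi.
t_e = 0.707 × 0.1875 = 0.1326 in; L = 29 in.
Weld metal: φR_n = 0.75 × 0.6 × 90 × 0.1326 × 29 = 155.7 kip.
Base metal (shear rupture): φR_n = 0.75 × 0.6 × 65 × 0.4375 × 29 = 371.1 kip.
Governing: weld metal.

φR_n ≈ 156 kip (weld metal governs)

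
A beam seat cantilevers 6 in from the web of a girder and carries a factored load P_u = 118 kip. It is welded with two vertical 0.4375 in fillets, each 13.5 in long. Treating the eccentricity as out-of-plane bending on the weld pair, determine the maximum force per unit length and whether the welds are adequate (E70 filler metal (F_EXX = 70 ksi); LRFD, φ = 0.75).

f_max ≈ 12.4 kip/in; NOT adequate

L_w = 2 × 13.5 = 27 in; section modulus (unit throat) S = 2 × L²/6 = 60.75 in².
Direct shear f_v = P/L_w = 118/27 = 4.37 kip/in.
Moment M = P × e = 118 × 6 = 708 kip·in; bending f_b = M/S = 11.65 kip/in.
f_max = √(f_v² + f_b²) = √(4.37² + 11.65²) = 12.45 kip/in.
φr_n = 0.75 × 0.6 × 70 × (0.707 × 0.4375) = 9.743 kip/in → NOT adequate.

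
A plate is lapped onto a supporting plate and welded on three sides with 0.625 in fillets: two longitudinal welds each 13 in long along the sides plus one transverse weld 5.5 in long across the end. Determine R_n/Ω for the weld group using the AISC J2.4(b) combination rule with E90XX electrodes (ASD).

E90XX → F_EXX = 90 ksi.
t_e = 0.707 × 0.625 = 0.4419 in.
R_nwl = 0.6 × 90 × 0.4419 × 26 = 620.4 kips (longitudinal, 2 welds).
R_nwt = 0.6 × 90 × 0.4419 × 5.5 = 131.2 kips (transverse, base value).
(i) R_nwl + R_nwt = 751.6 kips; (ii) 0.85 R_nwl + 1.5 R_nwt = 724.2 kips.
R_n = max = 751.6 kips [governs: (i)]; R_n/Ω = 375.8 kips.

R_n/Ω ≈ 376 kips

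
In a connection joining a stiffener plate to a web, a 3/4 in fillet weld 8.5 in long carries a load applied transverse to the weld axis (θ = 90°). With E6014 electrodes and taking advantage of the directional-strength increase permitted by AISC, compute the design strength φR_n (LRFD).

E60XX → F_EXX = 60 ksi.
t_e = 0.707 × 0.75 = 0.5302 in; A_we = 0.5302 × 8.5 = 4.507 in².
Directional factor: 1.0 + 0.5 sin^1.5(90°) = 1.5.
F_nw = 0.6 × 60 × 1.5 = 54 ksi.
φR_n = 0.75 × 54 × 4.507 = 182.5 kip.

φR_n ≈ 183 kip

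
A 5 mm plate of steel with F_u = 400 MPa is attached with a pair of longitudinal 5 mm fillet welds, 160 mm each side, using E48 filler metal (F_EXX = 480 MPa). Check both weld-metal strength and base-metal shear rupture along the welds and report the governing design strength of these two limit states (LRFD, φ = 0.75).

t_e = 0.707 × 5 = 3.535 mm; L = 320 mm.
Weld metal: φR_n = 0.75 × 0.6 × 480 × 3.535 × 320 × 10⁻³ = 244.3 kN.
Base metal (shear rupture): φR_n = 0.75 × 0.6 × 400 × 5 × 320 × 10⁻³ = 288 kN.
Governing: weld metal.

φR_n ≈ 244 kN (weld metal governs)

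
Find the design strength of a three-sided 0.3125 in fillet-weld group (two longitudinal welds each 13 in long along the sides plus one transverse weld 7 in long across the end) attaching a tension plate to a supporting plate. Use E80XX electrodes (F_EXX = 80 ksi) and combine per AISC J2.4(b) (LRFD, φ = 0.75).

t_e = 0.707 × 0.3125 = 0.2209 in.
R_nwl = 0.6 × 80 × 0.2209 × 26 = 275.7 kips (longitudinal, 2 welds).
R_nwt = 0.6 × 80 × 0.2209 × 7 = 74.23 kips (transverse, base value).
(i) R_nwl + R_nwt = 350 kips; (ii) 0.85 R_nwl + 1.5 R_nwt = 345.7 kips.
R_n = max = 350 kips [governs: (i)]; φR_n = 262.5 kips.

φR_n ≈ 262 kips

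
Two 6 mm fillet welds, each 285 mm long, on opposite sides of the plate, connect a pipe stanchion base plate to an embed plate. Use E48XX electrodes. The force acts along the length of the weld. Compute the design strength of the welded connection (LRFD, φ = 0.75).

φR_n ≈ 522 kN

E48XX → F_EXX = 480 MPa.
Effective throat t_e = 0.707 × 6 = 4.242 mm.
Total length L = 570 mm; A_we = 4.242 × 570 = 2418 mm².
F_nw = 0.6 F_EXX = 0.6 × 480 = 288 MPa.
φR_n = 0.75 × 288 × 2418 × 10⁻³ = 522.3 kN.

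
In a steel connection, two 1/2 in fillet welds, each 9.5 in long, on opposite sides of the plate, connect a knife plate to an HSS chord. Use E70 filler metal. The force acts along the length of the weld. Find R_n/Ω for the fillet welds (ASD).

R_n/Ω ≈ 141 kip

E70XX → F_EXX = 70 ksi.
Effective throat t_e = 0.707 × 0.5 = 0.3535 in.
Total length L = 19 in; A_we = 0.3535 × 19 = 6.716 in².
F_nw = 0.6 F_EXX = 0.6 × 70 = 42 ksi.
R_n = 42 × 6.716 = 282.1 kip; R_n/Ω = 282.1/2.0 = 141 kip.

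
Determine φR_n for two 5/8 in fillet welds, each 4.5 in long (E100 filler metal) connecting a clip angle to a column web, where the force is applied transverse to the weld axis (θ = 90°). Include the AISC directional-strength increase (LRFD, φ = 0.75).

φR_n ≈ 268 kips

E100XX → F_EXX = 100 ksi.
t_e = 0.707 × 0.625 = 0.4419 in; A_we = 0.4419 × 9 = 3.977 in².
Directional factor: 1.0 + 0.5 sin^1.5(90°) = 1.5.
F_nw = 0.6 × 100 × 1.5 = 90 ksi.
φR_n = 0.75 × 90 × 3.977 = 268.4 kips.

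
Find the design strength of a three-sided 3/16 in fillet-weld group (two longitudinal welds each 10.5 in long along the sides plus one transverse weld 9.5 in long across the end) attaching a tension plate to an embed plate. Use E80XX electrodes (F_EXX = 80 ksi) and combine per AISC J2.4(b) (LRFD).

φR_n ≈ 153 kips

t_e = 0.707 × 0.1875 = 0.1326 in.
R_nwl = 0.6 × 80 × 0.1326 × 21 = 133.6 kips (longitudinal, 2 welds).
R_nwt = 0.6 × 80 × 0.1326 × 9.5 = 60.45 kips (transverse, base value).
(i) R_nwl + R_nwt = 194.1 kips; (ii) 0.85 R_nwl + 1.5 R_nwt = 204.3 kips.
R_n = max = 204.3 kips [governs: (ii)]; φR_n = 153.2 kips.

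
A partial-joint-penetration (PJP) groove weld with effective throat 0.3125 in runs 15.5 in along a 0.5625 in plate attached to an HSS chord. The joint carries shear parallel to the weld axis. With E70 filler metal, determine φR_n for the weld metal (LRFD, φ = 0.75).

E70XX → F_EXX = 70 ksi.
Effective throat (given) t_e = 0.3125 in.
A_we = 0.3125 × 15.5 = 4.844 in².
F_nw = 0.6 F_EXX = 42 ksi.
φR_n = 0.75 × 42 × 4.844 = 152.6 kips.

φR_n ≈ 153 kips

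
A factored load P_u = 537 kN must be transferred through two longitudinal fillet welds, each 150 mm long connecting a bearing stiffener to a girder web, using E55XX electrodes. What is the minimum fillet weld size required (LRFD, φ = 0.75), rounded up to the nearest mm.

E55XX → F_EXX = 550 MPa.
Total weld length L = 300 mm.
Required throat t_e = P_u / (φ × 0.6 F_EXX × L) = 537 / (0.75 × 0.6 × 550 × 300 × 10⁻³) = 7.232 mm.
Required leg w = t_e / 0.707 = 10.23 mm → use 11 mm.

w = 11 mm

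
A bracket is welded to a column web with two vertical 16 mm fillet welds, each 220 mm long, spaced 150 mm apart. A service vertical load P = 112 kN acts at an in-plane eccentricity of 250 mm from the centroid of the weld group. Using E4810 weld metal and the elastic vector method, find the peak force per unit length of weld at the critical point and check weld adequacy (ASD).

f_max ≈ 1040 N/mm; adequate

E48XX → F_EXX = 480 MPa.
Total weld length L_w = 440 mm. Treat welds as unit-width lines.
Polar moment about centroid: J = 2[d³/12 + d(b/2)²] = 2[220³/12 + 220×75²] = 4250000 mm³.
Direct shear f_v = P/L_w = 112×10³ / 440 = 254.5 N/mm (vertical).
Torsion M = P·e = 112×10³ × 250 = 28000000 N·mm.
Critical point at (x, y) = (75, 110) from centroid. f_tx = M·y/J = 724.8 N/mm; f_ty = M·x/J = 494.2 N/mm.
Resultant f_max = √[f_tx² + (f_v + f_ty)²] = √[724.8² + (254.5 + 494.2)²] = 1042 N/mm.
Capacity per unit length: r_n/Ω = (1/2.0) × 0.6 × 480 × (0.707 × 16) = 1629 N/mm.
1042 ≤ 1629 → adequate.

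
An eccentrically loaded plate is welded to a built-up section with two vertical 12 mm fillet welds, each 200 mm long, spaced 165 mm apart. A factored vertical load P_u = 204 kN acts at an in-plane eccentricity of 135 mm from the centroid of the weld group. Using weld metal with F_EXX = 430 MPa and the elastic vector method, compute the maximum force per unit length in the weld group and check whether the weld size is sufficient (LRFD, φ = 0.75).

Total weld length L_w = 400 mm. Treat welds as unit-width lines.
Polar moment about centroid: J = 2[d³/12 + d(b/2)²] = 2[200³/12 + 200×82.5²] = 4056000 mm³.
Direct shear f_v = P/L_w = 204×10³ / 400 = 510 N/mm (vertical).
Torsion M = P·e = 204×10³ × 135 = 27540000 N·mm.
Critical point at (x, y) = (82.5, 100) from centroid. f_tx = M·y/J = 679 N/mm; f_ty = M·x/J = 560.2 N/mm.
Resultant f_max = √[f_tx² + (f_v + f_ty)²] = √[679² + (510 + 560.2)²] = 1267 N/mm.
Capacity per unit length: φr_n = 0.75 × 0.6 × 430 × (0.707 × 12) = 1642 N/mm.
1267 ≤ 1642 → adequate.

f_max ≈ 1270 N/mm; adequate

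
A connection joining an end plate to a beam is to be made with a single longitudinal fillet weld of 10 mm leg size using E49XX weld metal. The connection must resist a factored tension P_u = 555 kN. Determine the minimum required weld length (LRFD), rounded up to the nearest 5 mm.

E49XX → F_EXX = 490 MPa.
Throat t_e = 0.707 × 10 = 7.07 mm.
φr_n = 0.75 × 0.6 × 490 × 7.07 × 10⁻³ = 1.559 kN/mm.
L_req = P_u / φr_n = 555 / 1.559 = 356 mm total.
Round up → use L = 360 mm.

L = 360 mm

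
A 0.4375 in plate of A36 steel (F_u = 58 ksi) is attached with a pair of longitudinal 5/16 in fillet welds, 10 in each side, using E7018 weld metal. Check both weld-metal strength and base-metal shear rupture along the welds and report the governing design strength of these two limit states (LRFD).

φR_n ≈ 139 kips (weld metal governs)

E70XX → F_EXX = 70 ksi.
t_e = 0.707 × 0.3125 = 0.2209 in; L = 20 in.
Weld metal: φR_n = 0.75 × 0.6 × 70 × 0.2209 × 20 = 139.2 kips.
Base metal (shear rupture): φR_n = 0.75 × 0.6 × 58 × 0.4375 × 20 = 228.4 kips.
Governing: weld metal.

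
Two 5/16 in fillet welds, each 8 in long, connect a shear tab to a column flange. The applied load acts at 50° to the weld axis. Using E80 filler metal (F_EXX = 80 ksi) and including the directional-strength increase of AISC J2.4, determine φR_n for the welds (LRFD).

t_e = 0.707 × 0.3125 = 0.2209 in; A_we = 0.2209 × 16 = 3.535 in².
Directional factor: 1.0 + 0.5 sin^1.5(50°) = 1.335.
F_nw = 0.6 × 80 × 1.335 = 64.09 ksi.
φR_n = 0.75 × 64.09 × 3.535 = 169.9 kips.

φR_n ≈ 170 kips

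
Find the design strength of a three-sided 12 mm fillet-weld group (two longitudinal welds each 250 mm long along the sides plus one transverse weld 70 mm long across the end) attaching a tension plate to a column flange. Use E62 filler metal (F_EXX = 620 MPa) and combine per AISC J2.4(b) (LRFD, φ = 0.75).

t_e = 0.707 × 12 = 8.484 mm.
R_nwl = 0.6 × 620 × 8.484 × 500 × 10⁻³ = 1578 kN (longitudinal, 2 welds).
R_nwt = 0.6 × 620 × 8.484 × 70 × 10⁻³ = 220.9 kN (transverse, base value).
(i) R_nwl + R_nwt = 1799 kN; (ii) 0.85 R_nwl + 1.5 R_nwt = 1673 kN.
R_n = max = 1799 kN [governs: (i)]; φR_n = 1349 kN.

φR_n ≈ 1350 kN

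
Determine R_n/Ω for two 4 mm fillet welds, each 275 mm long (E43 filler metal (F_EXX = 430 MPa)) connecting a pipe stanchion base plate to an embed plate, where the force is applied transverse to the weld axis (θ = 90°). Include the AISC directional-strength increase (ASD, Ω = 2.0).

R_n/Ω ≈ 301 kN

t_e = 0.707 × 4 = 2.828 mm; A_we = 2.828 × 550 = 1555 mm².
Directional factor: 1.0 + 0.5 sin^1.5(90°) = 1.5.
F_nw = 0.6 × 430 × 1.5 = 387 MPa.
R_n/Ω = (387 × 1555) / 2.0 × 10⁻³ = 301 kN.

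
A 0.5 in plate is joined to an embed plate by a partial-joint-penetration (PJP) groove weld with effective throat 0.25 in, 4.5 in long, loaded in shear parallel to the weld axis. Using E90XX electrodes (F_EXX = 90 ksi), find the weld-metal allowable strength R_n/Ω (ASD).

R_n/Ω ≈ 30.4 kips

Effective throat (given) t_e = 0.25 in.
A_we = 0.25 × 4.5 = 1.125 in².
F_nw = 0.6 F_EXX = 54 ksi.
R_n/Ω = (54 × 1.125) / 2.0 = 30.38 kips.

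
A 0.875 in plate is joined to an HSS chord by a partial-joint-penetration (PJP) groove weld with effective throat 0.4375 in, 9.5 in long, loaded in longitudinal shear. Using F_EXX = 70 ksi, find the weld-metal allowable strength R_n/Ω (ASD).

Effective throat (given) t_e = 0.4375 in.
A_we = 0.4375 × 9.5 = 4.156 in².
F_nw = 0.6 F_EXX = 42 ksi.
R_n/Ω = (42 × 4.156) / 2.0 = 87.28 kip.

R_n/Ω ≈ 87.3 kip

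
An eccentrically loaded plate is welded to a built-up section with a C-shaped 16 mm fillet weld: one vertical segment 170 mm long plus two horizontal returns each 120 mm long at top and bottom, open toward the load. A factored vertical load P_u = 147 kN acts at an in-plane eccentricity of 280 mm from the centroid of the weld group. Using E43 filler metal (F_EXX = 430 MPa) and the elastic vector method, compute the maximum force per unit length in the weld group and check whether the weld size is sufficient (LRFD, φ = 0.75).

Total weld length L_w = 410 mm. Treat welds as unit-width lines.
Centroid: x̄ = 2×120×60 / 410 = 35.12 mm from the vertical weld.
Polar moment about centroid: J = I_x + I_y = [170³/12 + 2×120×85²] + [170×35.12² + 2(120³/12 + 120×24.88²)] = 2790000 mm³.
Direct shear f_v = P/L_w = 147×10³ / 410 = 358.5 N/mm (vertical).
Torsion M = P·e = 147×10³ × 280 = 41160000 N·mm.
Critical point at (x, y) = (84.88, 85) from centroid. f_tx = M·y/J = 1254 N/mm; f_ty = M·x/J = 1252 N/mm.
Resultant f_max = √[f_tx² + (f_v + f_ty)²] = √[1254² + (358.5 + 1252)²] = 2042 N/mm.
Capacity per unit length: φr_n = 0.75 × 0.6 × 430 × (0.707 × 16) = 2189 N/mm.
2042 ≤ 2189 → adequate.

f_max ≈ 2040 N/mm; adequate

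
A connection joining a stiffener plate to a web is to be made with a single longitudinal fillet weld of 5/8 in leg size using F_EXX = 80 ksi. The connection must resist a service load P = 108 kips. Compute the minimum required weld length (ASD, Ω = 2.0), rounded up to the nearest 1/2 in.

L = 10.5 in

Throat t_e = 0.707 × 0.625 = 0.4419 in.
r_n/Ω = (0.6 × 80 × 0.4419) / 2.0 = 10.6 kip/in.
L_req = P / (r_n/Ω) = 108 / 10.6 = 10.18 in total.
Round up → use L = 10.5 in.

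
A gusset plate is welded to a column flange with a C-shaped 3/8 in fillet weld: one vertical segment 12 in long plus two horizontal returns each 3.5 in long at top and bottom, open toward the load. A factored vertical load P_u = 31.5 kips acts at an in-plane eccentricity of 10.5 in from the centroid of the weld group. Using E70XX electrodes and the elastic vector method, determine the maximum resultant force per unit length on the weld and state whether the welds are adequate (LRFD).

f_max ≈ 6.17 kip/in; adequate

E70XX → F_EXX = 70 ksi.
Total weld length L_w = 19 in. Treat welds as unit-width lines.
Centroid: x̄ = 2×3.5×1.75 / 19 = 0.6447 in from the vertical weld.
Polar moment about centroid: J = I_x + I_y = [12³/12 + 2×3.5×6²] + [12×0.6447² + 2(3.5³/12 + 3.5×1.105²)] = 416.7 in³.
Direct shear f_v = P/L_w = 31.5 / 19 = 1.658 kip/in (vertical).
Torsion M = P·e = 31.5 × 10.5 = 330.75 kip·in.
Critical point at (x, y) = (2.855, 6) from centroid. f_tx = M·y/J = 4.763 kip/in; f_ty = M·x/J = 2.266 kip/in.
Resultant f_max = √[f_tx² + (f_v + f_ty)²] = √[4.763² + (1.658 + 2.266)²] = 6.171 kip/in.
Capacity per unit length: φr_n = 0.75 × 0.6 × 70 × (0.707 × 0.375) = 8.351 kip/in.
6.171 ≤ 8.351 → adequate.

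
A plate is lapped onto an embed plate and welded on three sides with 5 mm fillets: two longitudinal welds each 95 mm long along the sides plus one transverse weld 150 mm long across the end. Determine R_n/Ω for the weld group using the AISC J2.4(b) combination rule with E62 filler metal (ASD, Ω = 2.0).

E62XX → F_EXX = 620 MPa.
t_e = 0.707 × 5 = 3.535 mm.
R_nwl = 0.6 × 620 × 3.535 × 190 × 10⁻³ = 249.9 kN (longitudinal, 2 welds).
R_nwt = 0.6 × 620 × 3.535 × 150 × 10⁻³ = 197.3 kN (transverse, base value).
(i) R_nwl + R_nwt = 447.1 kN; (ii) 0.85 R_nwl + 1.5 R_nwt = 508.3 kN.
R_n = max = 508.3 kN [governs: (ii)]; R_n/Ω = 254.1 kN.

R_n/Ω ≈ 254 kN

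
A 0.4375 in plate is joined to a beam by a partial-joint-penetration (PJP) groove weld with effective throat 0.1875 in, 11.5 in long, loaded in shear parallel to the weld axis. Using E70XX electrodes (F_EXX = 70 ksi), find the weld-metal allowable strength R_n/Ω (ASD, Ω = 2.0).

R_n/Ω ≈ 45.3 kips

Effective throat (given) t_e = 0.1875 in.
A_we = 0.1875 × 11.5 = 2.156 in².
F_nw = 0.6 F_EXX = 42 ksi.
R_n/Ω = (42 × 2.156) / 2.0 = 45.28 kips.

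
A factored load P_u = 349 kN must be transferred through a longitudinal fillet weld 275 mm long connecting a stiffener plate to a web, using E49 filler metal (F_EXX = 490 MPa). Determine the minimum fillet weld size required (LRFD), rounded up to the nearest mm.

Total weld length L = 275 mm.
Required throat t_e = P_u / (φ × 0.6 F_EXX × L) = 349 / (0.75 × 0.6 × 490 × 275 × 10⁻³) = 5.756 mm.
Required leg w = t_e / 0.707 = 8.141 mm → use 9 mm.

w = 9 mm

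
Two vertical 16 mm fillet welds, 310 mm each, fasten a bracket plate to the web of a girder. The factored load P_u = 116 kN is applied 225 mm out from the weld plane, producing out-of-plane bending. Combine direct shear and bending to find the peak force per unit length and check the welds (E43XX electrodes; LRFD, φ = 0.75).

E43XX → F_EXX = 430 MPa.
L_w = 2 × 310 = 620 mm; section modulus (unit throat) S = 2 × L²/6 = 32030 mm².
Direct shear f_v = P/L_w = 116×10³/620 = 187.1 N/mm.
Moment M = P × e = 116×10³ × 225 = 26100000 N·mm; bending f_b = M/S = 814.8 N/mm.
f_max = √(f_v² + f_b²) = √(187.1² + 814.8²) = 836 N/mm.
φr_n = 0.75 × 0.6 × 430 × (0.707 × 16) = 2189 N/mm → adequate.

f_max ≈ 836 N/mm; adequate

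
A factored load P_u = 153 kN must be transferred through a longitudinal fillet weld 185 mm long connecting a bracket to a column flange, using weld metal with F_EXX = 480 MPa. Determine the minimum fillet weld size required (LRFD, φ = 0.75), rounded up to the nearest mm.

Total weld length L = 185 mm.
Required throat t_e = P_u / (φ × 0.6 F_EXX × L) = 153 / (0.75 × 0.6 × 480 × 185 × 10⁻³) = 3.829 mm.
Required leg w = t_e / 0.707 = 5.416 mm → use 6 mm.

w = 6 mm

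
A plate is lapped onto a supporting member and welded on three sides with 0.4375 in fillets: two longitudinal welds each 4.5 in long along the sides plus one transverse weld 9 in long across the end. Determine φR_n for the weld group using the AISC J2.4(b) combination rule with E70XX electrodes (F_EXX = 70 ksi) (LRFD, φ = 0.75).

φR_n ≈ 206 kip

t_e = 0.707 × 0.4375 = 0.3093 in.
R_nwl = 0.6 × 70 × 0.3093 × 9 = 116.9 kip (longitudinal, 2 welds).
R_nwt = 0.6 × 70 × 0.3093 × 9 = 116.9 kip (transverse, base value).
(i) R_nwl + R_nwt = 233.8 kip; (ii) 0.85 R_nwl + 1.5 R_nwt = 274.8 kip.
R_n = max = 274.8 kip [governs: (ii)]; φR_n = 206.1 kip.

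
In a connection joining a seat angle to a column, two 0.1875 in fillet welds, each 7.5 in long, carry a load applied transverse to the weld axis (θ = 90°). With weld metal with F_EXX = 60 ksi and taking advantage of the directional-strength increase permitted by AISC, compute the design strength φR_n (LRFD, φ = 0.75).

φR_n ≈ 80.5 kip

t_e = 0.707 × 0.1875 = 0.1326 in; A_we = 0.1326 × 15 = 1.988 in².
Directional factor: 1.0 + 0.5 sin^1.5(90°) = 1.5.
F_nw = 0.6 × 60 × 1.5 = 54 ksi.
φR_n = 0.75 × 54 × 1.988 = 80.53 kip.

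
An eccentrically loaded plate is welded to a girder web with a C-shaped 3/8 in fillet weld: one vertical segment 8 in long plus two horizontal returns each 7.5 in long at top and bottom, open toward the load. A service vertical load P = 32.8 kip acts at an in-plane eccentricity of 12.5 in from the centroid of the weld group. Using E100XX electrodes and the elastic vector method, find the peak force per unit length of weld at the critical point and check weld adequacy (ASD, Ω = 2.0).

E100XX → F_EXX = 100 ksi.
Total weld length L_w = 23 in. Treat welds as unit-width lines.
Centroid: x̄ = 2×7.5×3.75 / 23 = 2.446 in from the vertical weld.
Polar moment about centroid: J = I_x + I_y = [8³/12 + 2×7.5×4²] + [8×2.446² + 2(7.5³/12 + 7.5×1.304²)] = 426.3 in³.
Direct shear f_v = P/L_w = 32.8 / 23 = 1.426 kip/in (vertical).
Torsion M = P·e = 32.8 × 12.5 = 410 kip·in.
Critical point at (x, y) = (5.054, 4) from centroid. f_tx = M·y/J = 3.847 kip/in; f_ty = M·x/J = 4.861 kip/in.
Resultant f_max = √[f_tx² + (f_v + f_ty)²] = √[3.847² + (1.426 + 4.861)²] = 7.37 kip/in.
Capacity per unit length: r_n/Ω = (1/2.0) × 0.6 × 100 × (0.707 × 0.375) = 7.954 kip/in.
7.37 ≤ 7.954 → adequate.

f_max ≈ 7.37 kip/in; adequate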